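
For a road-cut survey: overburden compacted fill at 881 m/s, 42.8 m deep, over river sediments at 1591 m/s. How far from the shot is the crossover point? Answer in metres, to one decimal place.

159.7 m

θ_c = arcsin(881/1591) = 33.62°, so cos θ_c = 0.8327 and tᵢ = 2h cos θ_c/V₁ = 0.0809 s.
At crossover x/V₁ = x/V₂ + tᵢ ⇒ x = tᵢ/(1/V₁ − 1/V₂) = 0.08091/(1.1351e-03 − 6.2854e-04) = 159.72 m.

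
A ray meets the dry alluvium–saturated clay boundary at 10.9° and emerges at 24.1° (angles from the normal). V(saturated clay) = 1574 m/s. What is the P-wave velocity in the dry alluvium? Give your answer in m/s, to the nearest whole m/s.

Snell's law: sin 10.9°/V₁ = sin 24.1°/V₂.
V₁ = V₂·sin 10.9°/sin 24.1° = 1574 × 0.4631 = 728.91 m/s.

729 m/s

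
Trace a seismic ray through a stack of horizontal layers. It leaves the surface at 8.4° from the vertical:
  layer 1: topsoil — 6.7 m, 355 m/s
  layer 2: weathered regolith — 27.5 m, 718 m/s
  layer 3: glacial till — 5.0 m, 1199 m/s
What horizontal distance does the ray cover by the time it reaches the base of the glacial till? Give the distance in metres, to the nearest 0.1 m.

12.3 m

p = sin θ₁/V₁ = sin 8.4°/355 = 4.1150e-04 s/m is conserved through the stack.
Layer 1: θ = 8.40°; offset = 6.7·tan 8.40° = 0.989 m.
Layer 2: sin θ = p·718 = 0.2955 → θ = 17.19°; offset = 27.5·tan 17.19° = 8.505 m.
Layer 3: sin θ = p·1199 = 0.4934 → θ = 29.56°; offset = 5.0·tan 29.56° = 2.836 m.
Σ offsets = 12.330 m.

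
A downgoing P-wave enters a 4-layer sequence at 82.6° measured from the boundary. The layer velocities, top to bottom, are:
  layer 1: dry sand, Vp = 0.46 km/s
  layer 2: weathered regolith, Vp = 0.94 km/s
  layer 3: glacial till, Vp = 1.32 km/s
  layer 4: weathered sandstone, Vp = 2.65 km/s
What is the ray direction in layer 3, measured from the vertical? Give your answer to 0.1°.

21.7°

From the normal: θ₁ = 90° − 82.6° = 7.4°.
Ray parameter p = sin 7.4° / 0.46 = 2.7999e-01 s/km.
sin θ_3 = p·V_3 = 2.7999e-01 × 1.32 = 0.3696.
θ_3 = 21.69° from the vertical.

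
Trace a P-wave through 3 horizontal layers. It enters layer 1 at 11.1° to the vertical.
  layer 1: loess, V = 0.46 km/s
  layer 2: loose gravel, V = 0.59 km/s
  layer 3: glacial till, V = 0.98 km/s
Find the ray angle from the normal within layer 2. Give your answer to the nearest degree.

Ray parameter p = sin 11.1° / 0.46 = 4.1853e-01 s/km.
sin θ_2 = p·V_2 = 4.1853e-01 × 0.59 = 0.2469.
θ_2 = arcsin 0.2469 = 14.30°.

14°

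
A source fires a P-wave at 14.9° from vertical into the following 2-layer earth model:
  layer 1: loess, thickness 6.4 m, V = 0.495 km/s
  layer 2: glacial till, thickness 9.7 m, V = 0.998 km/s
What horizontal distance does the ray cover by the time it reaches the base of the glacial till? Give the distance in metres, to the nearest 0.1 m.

7.6 m

Apply Snell's law at each interface; in layer i the horizontal offset is hᵢ·tan θᵢ.
Layer 1: θ = 14.90°; offset = 6.4·tan 14.90° = 1.703 m.
Layer 2: sin θ = 0.998·sin 14.9°/0.495 = 0.5184, θ = 31.23°; offset = 9.7·tan 31.23° = 5.881 m.
Total horizontal offset = 7.584 m.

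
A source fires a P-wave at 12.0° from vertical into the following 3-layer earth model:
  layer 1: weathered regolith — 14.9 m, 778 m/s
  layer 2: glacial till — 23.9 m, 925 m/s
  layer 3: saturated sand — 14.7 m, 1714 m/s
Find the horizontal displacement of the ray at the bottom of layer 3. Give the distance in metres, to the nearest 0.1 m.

Ray parameter p = sin 12.0° / 778 m/s = 2.6724e-04 s/m.
Layer 1: θ = 12.00°; offset = 14.9·tan 12.00° = 3.167 m.
Layer 2: sin θ = p·925 = 0.2472 → θ = 14.31°; offset = 23.9·tan 14.31° = 6.097 m.
Layer 3: sin θ = p·1714 = 0.4580 → θ = 27.26°; offset = 14.7·tan 27.26° = 7.575 m.
Total horizontal offset = 16.839 m.

16.8 m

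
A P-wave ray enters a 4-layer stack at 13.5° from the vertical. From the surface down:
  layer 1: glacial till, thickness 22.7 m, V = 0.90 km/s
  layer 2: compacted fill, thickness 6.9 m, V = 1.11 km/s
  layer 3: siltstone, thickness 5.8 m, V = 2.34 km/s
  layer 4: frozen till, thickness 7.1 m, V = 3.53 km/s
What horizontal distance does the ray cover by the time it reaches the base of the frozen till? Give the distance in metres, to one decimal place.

Apply Snell's law at each interface; in layer i the horizontal offset is hᵢ·tan θᵢ.
Layer 1: θ = 13.50°; offset = 22.7·tan 13.50° = 5.450 m.
Layer 2: sin θ = 1.11·sin 13.5°/0.90 = 0.2879, θ = 16.73°; offset = 6.9·tan 16.73° = 2.074 m.
Layer 3: sin θ = 2.34·sin 13.5°/0.90 = 0.6070, θ = 37.37°; offset = 5.8·tan 37.37° = 4.430 m.
Layer 4: sin θ = 3.53·sin 13.5°/0.90 = 0.9156, θ = 66.29°; offset = 7.1·tan 66.29° = 16.170 m.
Summing the layer offsets gives 28.124 m.

28.1 m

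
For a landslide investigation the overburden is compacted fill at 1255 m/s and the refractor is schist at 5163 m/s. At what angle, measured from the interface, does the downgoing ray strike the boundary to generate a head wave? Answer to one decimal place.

At critical incidence the refracted ray runs along the interface (θ₂ = 90°), so sin θ_c = V₁/V₂.
θ_c = arcsin(1255/5163) = arcsin 0.2431 = 14.07°.
Measured from the interface: 90° − 14.07° = 75.93°.

75.9°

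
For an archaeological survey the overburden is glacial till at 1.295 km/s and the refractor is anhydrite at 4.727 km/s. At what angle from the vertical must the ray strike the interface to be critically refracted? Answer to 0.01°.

15.90°

At critical incidence the refracted ray runs along the interface (θ₂ = 90°), so sin θ_c = V₁/V₂.
θ_c = arcsin(1.295/4.727) = arcsin 0.2740 = 15.90°.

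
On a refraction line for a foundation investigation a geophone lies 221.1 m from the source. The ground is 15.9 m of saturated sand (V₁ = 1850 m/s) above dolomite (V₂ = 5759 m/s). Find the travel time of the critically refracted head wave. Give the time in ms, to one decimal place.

54.7 ms

θ_c = arcsin(V₁/V₂) = arcsin(1850/5759) = 18.74°, cos θ_c = 0.9470.
Intercept time tᵢ = 2h cos θ_c / V₁ = 2·15.9·0.9470/1850 = 0.01628 s.
t = x/V₂ + tᵢ = 221.1/5759 + 0.01628 = 0.05467 s.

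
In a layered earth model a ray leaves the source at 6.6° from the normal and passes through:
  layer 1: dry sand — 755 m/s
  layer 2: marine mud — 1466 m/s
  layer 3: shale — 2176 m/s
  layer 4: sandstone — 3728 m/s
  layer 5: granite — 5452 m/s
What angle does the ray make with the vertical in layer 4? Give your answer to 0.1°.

Snell's law across each interface conserves sin θ / V, so sin θ_4 = V_4·sin θ₁/V₁.
sin θ_4 = 3728 × sin 6.6° / 755 = 0.5675.
θ_4 = 34.58° from the vertical.

34.6°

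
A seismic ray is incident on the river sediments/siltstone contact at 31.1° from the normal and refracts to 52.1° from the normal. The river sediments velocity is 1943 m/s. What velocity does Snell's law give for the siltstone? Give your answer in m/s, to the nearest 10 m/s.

Snell's law: sin 31.1°/V₁ = sin 52.1°/V₂.
V₂ = V₁·sin 52.1°/sin 31.1° = 1943 × 1.5277 = 2968.23 m/s.

2970 m/s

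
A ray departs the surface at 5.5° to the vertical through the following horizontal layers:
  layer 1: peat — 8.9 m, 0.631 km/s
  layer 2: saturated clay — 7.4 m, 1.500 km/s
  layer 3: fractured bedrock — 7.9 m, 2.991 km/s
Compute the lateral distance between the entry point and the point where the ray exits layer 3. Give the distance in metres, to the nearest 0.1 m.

6.6 m

Apply Snell's law at each interface; in layer i the horizontal offset is hᵢ·tan θᵢ.
Layer 1: θ = 5.50°; offset = 8.9·tan 5.50° = 0.857 m.
Layer 2: sin θ = 1.500·sin 5.5°/0.631 = 0.2278, θ = 13.17°; offset = 7.4·tan 13.17° = 1.732 m.
Layer 3: sin θ = 2.991·sin 5.5°/0.631 = 0.4543, θ = 27.02°; offset = 7.9·tan 27.02° = 4.029 m.
Σ offsets = 6.617 m.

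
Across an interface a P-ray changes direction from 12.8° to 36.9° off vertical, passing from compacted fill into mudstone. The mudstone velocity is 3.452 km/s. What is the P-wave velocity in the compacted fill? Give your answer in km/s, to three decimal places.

1.274 km/s

sin 12.8° = 0.2215; sin 36.9° = 0.6004.
V₁ = V₂·(sin θ₁/sin θ₂) = 3.452·(0.2215/0.6004) = 1.274 km/s.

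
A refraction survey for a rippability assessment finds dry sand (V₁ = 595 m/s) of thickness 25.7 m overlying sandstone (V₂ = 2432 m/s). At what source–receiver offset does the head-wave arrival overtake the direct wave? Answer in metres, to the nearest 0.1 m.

θ_c = arcsin(595/2432) = 14.16°, so cos θ_c = 0.9696 and tᵢ = 2h cos θ_c/V₁ = 0.0838 s.
At crossover x/V₁ = x/V₂ + tᵢ ⇒ x = tᵢ/(1/V₁ − 1/V₂) = 0.08376/(1.6807e-03 − 4.1118e-04) = 65.98 m.

66.0 m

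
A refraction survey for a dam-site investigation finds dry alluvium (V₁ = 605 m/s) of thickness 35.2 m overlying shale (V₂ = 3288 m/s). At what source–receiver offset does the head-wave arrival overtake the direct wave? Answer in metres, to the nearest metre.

85 m

x_cross = 2h·√((V₂+V₁)/(V₂−V₁)).
(V₂+V₁)/(V₂−V₁) = (3288+605)/(3288−605) = 1.4510; √ = 1.2046.
x_cross = 2·35.2·1.2046 = 84.80 m.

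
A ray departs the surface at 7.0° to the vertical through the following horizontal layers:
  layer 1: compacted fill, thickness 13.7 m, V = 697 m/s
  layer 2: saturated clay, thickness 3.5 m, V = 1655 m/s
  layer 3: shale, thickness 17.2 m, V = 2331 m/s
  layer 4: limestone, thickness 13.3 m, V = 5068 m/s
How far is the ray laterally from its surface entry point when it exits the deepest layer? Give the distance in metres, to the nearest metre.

Apply Snell's law at each interface; in layer i the horizontal offset is hᵢ·tan θᵢ.
Layer 1: θ = 7.00°; offset = 13.7·tan 7.00° = 1.682 m.
Layer 2: sin θ = 1655·sin 7.0°/697 = 0.2894, θ = 16.82°; offset = 3.5·tan 16.82° = 1.058 m.
Layer 3: sin θ = 2331·sin 7.0°/697 = 0.4076, θ = 24.05°; offset = 17.2·tan 24.05° = 7.677 m.
Layer 4: sin θ = 5068·sin 7.0°/697 = 0.8861, θ = 62.39°; offset = 13.3·tan 62.39° = 25.431 m.
Summing the layer offsets gives 35.848 m.

36 m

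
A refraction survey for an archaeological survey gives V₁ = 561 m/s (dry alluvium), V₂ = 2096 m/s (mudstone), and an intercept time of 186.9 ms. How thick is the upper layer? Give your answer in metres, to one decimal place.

54.4 m

h = tᵢ·V₁·V₂ / (2·√(V₂²−V₁²)).
√(V₂²−V₁²) = √(2096² − 561²) = 2019.5 m/s.
h = 0.1869 s × 561 × 2096 / (2 × 2019.5) = 54.41 m.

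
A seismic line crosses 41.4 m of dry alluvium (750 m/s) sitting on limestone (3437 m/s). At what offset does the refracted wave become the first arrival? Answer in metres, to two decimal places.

103.36 m

θ_c = arcsin(750/3437) = 12.60°, so cos θ_c = 0.9759 and tᵢ = 2h cos θ_c/V₁ = 0.1077 s.
At crossover x/V₁ = x/V₂ + tᵢ ⇒ x = tᵢ/(1/V₁ − 1/V₂) = 0.10774/(1.3333e-03 − 2.9095e-04) = 103.36 m.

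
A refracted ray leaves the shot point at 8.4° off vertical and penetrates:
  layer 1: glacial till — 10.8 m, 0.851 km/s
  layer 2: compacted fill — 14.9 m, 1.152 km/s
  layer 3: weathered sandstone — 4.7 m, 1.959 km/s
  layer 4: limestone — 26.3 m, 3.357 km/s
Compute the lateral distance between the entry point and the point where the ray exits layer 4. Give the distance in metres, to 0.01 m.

p = sin θ₁/V₁ = sin 8.4°/0.851 = 1.7166e-01 s/km is conserved through the stack.
Layer 1: θ = 8.40°; offset = 10.8·tan 8.40° = 1.5948 m.
Layer 2: sin θ = p·1.152 = 0.1978 → θ = 11.41°; offset = 14.9·tan 11.41° = 3.0059 m.
Layer 3: sin θ = p·1.959 = 0.3363 → θ = 19.65°; offset = 4.7·tan 19.65° = 1.6783 m.
Layer 4: sin θ = p·3.357 = 0.5763 → θ = 35.19°; offset = 26.3·tan 35.19° = 18.5445 m.
Total horizontal offset = 24.8235 m.

24.82 m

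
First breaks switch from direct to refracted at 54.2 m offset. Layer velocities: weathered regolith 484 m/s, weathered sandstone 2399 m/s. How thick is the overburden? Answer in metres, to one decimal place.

22.1 m

x_cross = 2h·√((V₂+V₁)/(V₂−V₁)) → h = x_cross / (2·√((V₂+V₁)/(V₂−V₁))).
√((V₂+V₁)/(V₂−V₁)) = √((2399+484)/(2399−484)) = 1.2270.
h = 54.2 / (2·1.2270) = 22.09 m.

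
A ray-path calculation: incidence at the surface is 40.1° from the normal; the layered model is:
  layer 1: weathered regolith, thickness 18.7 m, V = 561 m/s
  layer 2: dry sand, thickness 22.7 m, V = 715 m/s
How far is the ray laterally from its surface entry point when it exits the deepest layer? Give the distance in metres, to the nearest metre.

Apply Snell's law at each interface; in layer i the horizontal offset is hᵢ·tan θᵢ.
Layer 1: θ = 40.10°; offset = 18.7·tan 40.10° = 15.747 m.
Layer 2: sin θ = 715·sin 40.1°/561 = 0.8209, θ = 55.18°; offset = 22.7·tan 55.18° = 32.636 m.
Σ offsets = 48.383 m.

48 m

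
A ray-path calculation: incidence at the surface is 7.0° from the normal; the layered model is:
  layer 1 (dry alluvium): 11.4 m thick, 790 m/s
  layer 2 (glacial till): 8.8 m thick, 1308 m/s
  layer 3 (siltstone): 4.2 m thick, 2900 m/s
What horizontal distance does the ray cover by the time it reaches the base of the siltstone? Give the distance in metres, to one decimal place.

5.3 m

Apply Snell's law at each interface; in layer i the horizontal offset is hᵢ·tan θᵢ.
Layer 1: θ = 7.00°; offset = 11.4·tan 7.00° = 1.400 m.
Layer 2: sin θ = 1308·sin 7.0°/790 = 0.2018, θ = 11.64°; offset = 8.8·tan 11.64° = 1.813 m.
Layer 3: sin θ = 2900·sin 7.0°/790 = 0.4474, θ = 26.57°; offset = 4.2·tan 26.57° = 2.101 m.
Σ offsets = 5.314 m.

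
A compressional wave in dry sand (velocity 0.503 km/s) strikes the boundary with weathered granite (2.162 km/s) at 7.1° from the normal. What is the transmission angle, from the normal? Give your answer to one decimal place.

32.1°

sin θ₁/V₁ = sin θ₂/V₂ ⇒ sin θ₂ = 2.162·sin 7.1°/0.503 = 2.162·0.1236/0.503 = 0.5313.
θ₂ = sin⁻¹(0.5313) = 32.09° (from vertical).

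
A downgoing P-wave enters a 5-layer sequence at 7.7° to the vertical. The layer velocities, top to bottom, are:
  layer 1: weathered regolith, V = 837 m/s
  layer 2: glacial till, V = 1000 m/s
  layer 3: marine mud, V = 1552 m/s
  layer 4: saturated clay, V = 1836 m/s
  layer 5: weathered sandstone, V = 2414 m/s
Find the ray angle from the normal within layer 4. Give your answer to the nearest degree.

17°

Ray parameter p = sin 7.7° / 837 = 1.6008e-04 s/m.
sin θ_4 = p·V_4 = 1.6008e-04 × 1836 = 0.2939.
θ_4 = arcsin 0.2939 = 17.09°.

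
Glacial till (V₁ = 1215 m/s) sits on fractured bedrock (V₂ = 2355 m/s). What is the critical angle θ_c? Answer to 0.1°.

31.1°

Critical incidence: sin θ_c = V₁/V₂ = 1215/2355 = 0.5159.
θ_c = arcsin 0.5159 = 31.06°.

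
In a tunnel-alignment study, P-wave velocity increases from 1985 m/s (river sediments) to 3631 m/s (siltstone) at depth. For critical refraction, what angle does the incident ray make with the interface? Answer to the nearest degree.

At critical incidence the refracted ray runs along the interface (θ₂ = 90°), so sin θ_c = V₁/V₂.
θ_c = arcsin(1985/3631) = arcsin 0.5467 = 33.14°.
Measured from the interface: 90° − 33.14° = 56.86°.

57°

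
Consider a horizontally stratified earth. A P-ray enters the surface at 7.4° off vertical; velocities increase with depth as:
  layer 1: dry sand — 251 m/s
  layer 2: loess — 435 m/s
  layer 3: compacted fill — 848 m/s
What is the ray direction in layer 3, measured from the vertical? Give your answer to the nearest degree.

Snell's law across each interface conserves sin θ / V, so sin θ_3 = V_3·sin θ₁/V₁.
sin θ_3 = 848 × sin 7.4° / 251 = 0.4351.
θ_3 = 25.79° from the vertical.

26°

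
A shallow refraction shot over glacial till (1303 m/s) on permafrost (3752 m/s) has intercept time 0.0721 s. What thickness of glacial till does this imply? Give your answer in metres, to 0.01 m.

θ_c = arcsin(1303/3752) = 20.32°; cos θ_c = 0.9378.
tᵢ = 2h cos θ_c/V₁ ⇒ h = tᵢ·V₁/(2 cos θ_c) = 0.0721·1303/(2·0.9378) = 50.09 m.

50.09 m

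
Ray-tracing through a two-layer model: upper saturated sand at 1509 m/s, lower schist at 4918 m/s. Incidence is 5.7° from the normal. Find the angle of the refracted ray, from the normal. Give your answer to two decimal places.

sin θ₁/V₁ = sin θ₂/V₂ ⇒ sin θ₂ = 4918·sin 5.7°/1509 = 4918·0.0993/1509 = 0.3237.
θ₂ = arcsin 0.3237 = 18.89° from the normal.

18.89°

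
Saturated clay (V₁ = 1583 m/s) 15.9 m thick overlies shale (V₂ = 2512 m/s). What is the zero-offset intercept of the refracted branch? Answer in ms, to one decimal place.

θ_c = arcsin(V₁/V₂) = arcsin(1583/2512) = 39.06°; cos θ_c = 0.7765.
tᵢ = 2h·cos θ_c / V₁ = 2·15.9·0.7765 / 1583 = 0.01560 s.

15.6 ms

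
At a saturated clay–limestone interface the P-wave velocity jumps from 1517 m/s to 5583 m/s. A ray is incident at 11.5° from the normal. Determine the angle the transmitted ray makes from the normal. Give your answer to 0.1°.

Snell's law: sin θ₂ = (V₂/V₁)·sin θ₁ = (5583/1517)·sin 11.5° = 0.7337.
θ₂ = sin⁻¹(0.7337) = 47.20° (from vertical).

47.2°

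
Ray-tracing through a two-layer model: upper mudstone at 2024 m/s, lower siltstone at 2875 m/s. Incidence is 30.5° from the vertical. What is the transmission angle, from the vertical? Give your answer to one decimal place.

sin θ₁/V₁ = sin θ₂/V₂ ⇒ sin θ₂ = 2875·sin 30.5°/2024 = 2875·0.5075/2024 = 0.7209.
θ₂ = arcsin 0.7209 = 46.13° from the normal.

46.1°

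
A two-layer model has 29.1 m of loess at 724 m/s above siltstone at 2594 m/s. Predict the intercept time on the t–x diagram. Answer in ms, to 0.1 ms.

77.2 ms

tᵢ = 2h·√(V₂²−V₁²)/(V₁V₂).
√(V₂²−V₁²) = √(2594²−724²) = 2490.9 m/s.
tᵢ = 2·29.1·2490.9/(724·2594) = 0.07719 s.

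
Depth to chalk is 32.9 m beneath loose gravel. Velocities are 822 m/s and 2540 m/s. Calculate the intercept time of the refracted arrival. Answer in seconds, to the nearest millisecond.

θ_c = arcsin(V₁/V₂) = arcsin(822/2540) = 18.88°; cos θ_c = 0.9462.
tᵢ = 2h·cos θ_c / V₁ = 2·32.9·0.9462 / 822 = 0.07574 s.

0.076 s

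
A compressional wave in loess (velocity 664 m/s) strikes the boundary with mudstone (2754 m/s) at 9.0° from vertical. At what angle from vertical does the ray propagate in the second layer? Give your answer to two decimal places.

Snell's law: sin θ₂ = (V₂/V₁)·sin θ₁ = (2754/664)·sin 9.0° = 0.6488.
θ₂ = sin⁻¹(0.6488) = 40.45° (from vertical).

40.45°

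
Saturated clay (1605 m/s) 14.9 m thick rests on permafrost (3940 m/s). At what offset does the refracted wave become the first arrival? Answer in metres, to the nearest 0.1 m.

θ_c = arcsin(1605/3940) = 24.04°, so cos θ_c = 0.9133 and tᵢ = 2h cos θ_c/V₁ = 0.0170 s.
At crossover x/V₁ = x/V₂ + tᵢ ⇒ x = tᵢ/(1/V₁ − 1/V₂) = 0.01696/(6.2305e-04 − 2.5381e-04) = 45.92 m.

45.9 m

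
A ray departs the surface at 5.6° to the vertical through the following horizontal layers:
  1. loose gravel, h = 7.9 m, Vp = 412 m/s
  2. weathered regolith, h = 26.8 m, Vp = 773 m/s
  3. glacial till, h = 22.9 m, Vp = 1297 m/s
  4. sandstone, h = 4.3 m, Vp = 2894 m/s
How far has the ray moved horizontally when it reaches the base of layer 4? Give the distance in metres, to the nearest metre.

17 m

Apply Snell's law at each interface; in layer i the horizontal offset is hᵢ·tan θᵢ.
Layer 1: θ = 5.60°; offset = 7.9·tan 5.60° = 0.775 m.
Layer 2: sin θ = 773·sin 5.6°/412 = 0.1831, θ = 10.55°; offset = 26.8·tan 10.55° = 4.991 m.
Layer 3: sin θ = 1297·sin 5.6°/412 = 0.3072, θ = 17.89°; offset = 22.9·tan 17.89° = 7.392 m.
Layer 4: sin θ = 2894·sin 5.6°/412 = 0.6854, θ = 43.27°; offset = 4.3·tan 43.27° = 4.048 m.
Summing the layer offsets gives 17.206 m.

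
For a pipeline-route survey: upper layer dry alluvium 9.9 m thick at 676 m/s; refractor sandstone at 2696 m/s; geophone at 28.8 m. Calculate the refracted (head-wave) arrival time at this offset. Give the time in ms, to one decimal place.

θ_c = arcsin(V₁/V₂) = arcsin(676/2696) = 14.52°, cos θ_c = 0.9681.
Intercept time tᵢ = 2h cos θ_c / V₁ = 2·9.9·0.9681/676 = 0.02835 s.
t = x/V₂ + tᵢ = 28.8/2696 + 0.02835 = 0.03904 s.

39.0 ms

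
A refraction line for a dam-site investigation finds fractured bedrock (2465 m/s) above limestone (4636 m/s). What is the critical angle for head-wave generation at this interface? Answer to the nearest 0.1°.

32.1°

At critical incidence the refracted ray runs along the interface (θ₂ = 90°), so sin θ_c = V₁/V₂.
θ_c = arcsin(2465/4636) = arcsin 0.5317 = 32.12°.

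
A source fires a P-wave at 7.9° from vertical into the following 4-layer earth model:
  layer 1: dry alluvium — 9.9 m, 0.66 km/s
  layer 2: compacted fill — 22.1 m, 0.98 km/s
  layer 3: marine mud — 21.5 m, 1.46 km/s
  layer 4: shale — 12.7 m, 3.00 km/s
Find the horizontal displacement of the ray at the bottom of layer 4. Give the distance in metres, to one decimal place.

23.0 m

Apply Snell's law at each interface; in layer i the horizontal offset is hᵢ·tan θᵢ.
Layer 1: θ = 7.90°; offset = 9.9·tan 7.90° = 1.374 m.
Layer 2: sin θ = 0.98·sin 7.9°/0.66 = 0.2041, θ = 11.78°; offset = 22.1·tan 11.78° = 4.607 m.
Layer 3: sin θ = 1.46·sin 7.9°/0.66 = 0.3040, θ = 17.70°; offset = 21.5·tan 17.70° = 6.862 m.
Layer 4: sin θ = 3.00·sin 7.9°/0.66 = 0.6247, θ = 38.66°; offset = 12.7·tan 38.66° = 10.161 m.
Summing the layer offsets gives 23.004 m.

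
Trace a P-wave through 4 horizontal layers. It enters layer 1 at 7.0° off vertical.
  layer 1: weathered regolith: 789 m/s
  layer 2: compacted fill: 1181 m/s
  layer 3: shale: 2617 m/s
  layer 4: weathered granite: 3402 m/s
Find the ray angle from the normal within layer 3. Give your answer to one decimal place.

Snell's law across each interface conserves sin θ / V, so sin θ_3 = V_3·sin θ₁/V₁.
sin θ_3 = 2617 × sin 7.0° / 789 = 0.4042.
θ_3 = 23.84° from the vertical.

23.8°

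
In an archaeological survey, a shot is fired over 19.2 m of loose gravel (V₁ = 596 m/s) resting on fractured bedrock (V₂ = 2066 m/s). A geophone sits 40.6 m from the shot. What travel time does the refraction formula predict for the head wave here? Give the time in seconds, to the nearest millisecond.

0.081 s

t = x/V₂ + 2h·√(V₂²−V₁²)/(V₁V₂).
√(V₂²−V₁²) = √(2066²−596²) = 1978.2 m/s; delay term = 2·19.2·1978.2/(596·2066) = 0.06169 s.
t = 40.6/2066 + 0.06169 = 0.08134 s.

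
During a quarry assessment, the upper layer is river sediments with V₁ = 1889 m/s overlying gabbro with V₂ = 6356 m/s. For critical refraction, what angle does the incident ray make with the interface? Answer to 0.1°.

Critical incidence: sin θ_c = V₁/V₂ = 1889/6356 = 0.2972.
θ_c = arcsin 0.2972 = 17.29°.
Measured from the interface: 90° − 17.29° = 72.71°.

72.7°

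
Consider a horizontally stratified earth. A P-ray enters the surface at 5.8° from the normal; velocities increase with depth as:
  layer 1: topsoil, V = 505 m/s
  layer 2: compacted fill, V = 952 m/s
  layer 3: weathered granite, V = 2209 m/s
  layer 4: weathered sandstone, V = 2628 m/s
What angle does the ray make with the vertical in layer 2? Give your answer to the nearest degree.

11°

Ray parameter p = sin 5.8° / 505 = 2.0011e-04 s/m.
sin θ_2 = p·V_2 = 2.0011e-04 × 952 = 0.1905.
θ_2 = arcsin 0.1905 = 10.98°.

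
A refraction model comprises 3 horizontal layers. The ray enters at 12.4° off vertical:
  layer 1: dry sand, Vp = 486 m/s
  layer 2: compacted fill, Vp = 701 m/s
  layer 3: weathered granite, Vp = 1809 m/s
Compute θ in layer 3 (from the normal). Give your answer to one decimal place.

53.1°

Ray parameter p = sin 12.4° / 486 = 4.4184e-04 s/m.
sin θ_3 = p·V_3 = 4.4184e-04 × 1809 = 0.7993.
θ_3 = 53.06° from the vertical.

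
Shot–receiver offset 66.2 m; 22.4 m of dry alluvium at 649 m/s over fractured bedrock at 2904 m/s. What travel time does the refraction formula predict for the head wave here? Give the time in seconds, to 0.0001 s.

θ_c = arcsin(V₁/V₂) = arcsin(649/2904) = 12.91°, cos θ_c = 0.9747.
Intercept time tᵢ = 2h cos θ_c / V₁ = 2·22.4·0.9747/649 = 0.06728 s.
t = x/V₂ + tᵢ = 66.2/2904 + 0.06728 = 0.09008 s.

0.0901 s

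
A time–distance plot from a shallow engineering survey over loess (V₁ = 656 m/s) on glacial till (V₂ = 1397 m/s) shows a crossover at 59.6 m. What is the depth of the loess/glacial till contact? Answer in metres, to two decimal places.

17.90 m

h = (x_cross/2)·√((V₂−V₁)/(V₂+V₁)).
(V₂−V₁)/(V₂+V₁) = (1397−656)/(1397+656) = 0.3609; √ = 0.6008.
h = (59.6/2)·0.6008 = 17.90 m.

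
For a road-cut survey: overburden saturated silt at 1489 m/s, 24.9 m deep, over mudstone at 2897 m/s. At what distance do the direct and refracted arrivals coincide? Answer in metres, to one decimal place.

87.9 m

x_cross = 2h·√((V₂+V₁)/(V₂−V₁)).
(V₂+V₁)/(V₂−V₁) = (2897+1489)/(2897−1489) = 3.1151; √ = 1.7650.
x_cross = 2·24.9·1.7650 = 87.89 m.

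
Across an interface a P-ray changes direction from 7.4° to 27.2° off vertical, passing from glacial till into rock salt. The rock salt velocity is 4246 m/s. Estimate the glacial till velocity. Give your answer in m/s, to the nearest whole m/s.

sin 7.4° = 0.1288; sin 27.2° = 0.4571.
V₁ = V₂·(sin θ₁/sin θ₂) = 4246·(0.1288/0.4571) = 1196.39 m/s.

1196 m/s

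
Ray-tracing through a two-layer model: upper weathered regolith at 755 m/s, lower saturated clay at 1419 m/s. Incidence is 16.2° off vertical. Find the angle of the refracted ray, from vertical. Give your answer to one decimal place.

Snell's law: sin θ₂ = (V₂/V₁)·sin θ₁ = (1419/755)·sin 16.2° = 0.5244.
θ₂ = arcsin 0.5244 = 31.62° from the normal.

31.6°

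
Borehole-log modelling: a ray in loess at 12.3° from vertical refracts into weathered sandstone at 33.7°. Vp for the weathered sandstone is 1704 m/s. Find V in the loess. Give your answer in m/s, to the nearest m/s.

Snell's law: sin 12.3°/V₁ = sin 33.7°/V₂.
V₁ = V₂·sin 12.3°/sin 33.7° = 1704 × 0.3839 = 654.24 m/s.

654 m/s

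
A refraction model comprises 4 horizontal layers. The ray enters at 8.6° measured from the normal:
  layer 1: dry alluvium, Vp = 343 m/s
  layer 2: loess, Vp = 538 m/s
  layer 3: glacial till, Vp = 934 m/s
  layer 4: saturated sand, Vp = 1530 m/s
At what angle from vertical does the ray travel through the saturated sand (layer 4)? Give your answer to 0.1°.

41.8°

Snell's law across each interface conserves sin θ / V, so sin θ_4 = V_4·sin θ₁/V₁.
sin θ_4 = 1530 × sin 8.6° / 343 = 0.6670.
θ_4 = arcsin 0.6670 = 41.84°.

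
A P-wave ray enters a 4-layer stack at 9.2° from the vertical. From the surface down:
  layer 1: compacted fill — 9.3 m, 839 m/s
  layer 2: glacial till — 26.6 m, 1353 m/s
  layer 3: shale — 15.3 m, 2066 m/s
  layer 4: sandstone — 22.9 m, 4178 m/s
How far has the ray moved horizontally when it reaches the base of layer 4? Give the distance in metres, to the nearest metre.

45 m

Apply Snell's law at each interface; in layer i the horizontal offset is hᵢ·tan θᵢ.
Layer 1: θ = 9.20°; offset = 9.3·tan 9.20° = 1.506 m.
Layer 2: sin θ = 1353·sin 9.2°/839 = 0.2578, θ = 14.94°; offset = 26.6·tan 14.94° = 7.098 m.
Layer 3: sin θ = 2066·sin 9.2°/839 = 0.3937, θ = 23.18°; offset = 15.3·tan 23.18° = 6.553 m.
Layer 4: sin θ = 4178·sin 9.2°/839 = 0.7962, θ = 52.77°; offset = 22.9·tan 52.77° = 30.132 m.
Summing the layer offsets gives 45.289 m.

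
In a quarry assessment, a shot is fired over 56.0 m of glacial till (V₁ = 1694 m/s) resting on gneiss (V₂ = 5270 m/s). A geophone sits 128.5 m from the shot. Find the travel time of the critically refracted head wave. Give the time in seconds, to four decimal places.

0.0870 s

t = x/V₂ + 2h·√(V₂²−V₁²)/(V₁V₂).
√(V₂²−V₁²) = √(5270²−1694²) = 4990.3 m/s; delay term = 2·56.0·4990.3/(1694·5270) = 0.06261 s.
t = 128.5/5270 + 0.06261 = 0.08699 s.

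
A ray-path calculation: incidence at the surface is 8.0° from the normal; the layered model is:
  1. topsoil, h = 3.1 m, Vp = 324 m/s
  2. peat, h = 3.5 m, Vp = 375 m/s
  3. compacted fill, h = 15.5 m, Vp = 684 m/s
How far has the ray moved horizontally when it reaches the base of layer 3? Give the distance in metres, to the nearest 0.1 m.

Ray parameter p = sin 8.0° / 324 m/s = 4.2955e-04 s/m.
Layer 1: θ = 8.00°; offset = 3.1·tan 8.00° = 0.436 m.
Layer 2: sin θ = p·375 = 0.1611 → θ = 9.27°; offset = 3.5·tan 9.27° = 0.571 m.
Layer 3: sin θ = p·684 = 0.2938 → θ = 17.09°; offset = 15.5·tan 17.09° = 4.764 m.
Total horizontal offset = 5.771 m.

5.8 m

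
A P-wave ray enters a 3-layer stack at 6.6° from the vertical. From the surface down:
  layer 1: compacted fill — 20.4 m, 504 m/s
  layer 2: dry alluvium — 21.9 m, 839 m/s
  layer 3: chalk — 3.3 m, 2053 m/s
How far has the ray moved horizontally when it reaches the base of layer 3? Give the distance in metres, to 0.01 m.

p = sin θ₁/V₁ = sin 6.6°/504 = 2.2805e-04 s/m is conserved through the stack.
Layer 1: θ = 6.60°; offset = 20.4·tan 6.60° = 2.3604 m.
Layer 2: sin θ = p·839 = 0.1913 → θ = 11.03°; offset = 21.9·tan 11.03° = 4.2691 m.
Layer 3: sin θ = p·2053 = 0.4682 → θ = 27.92°; offset = 3.3·tan 27.92° = 1.7485 m.
Summing the layer offsets gives 8.3779 m.

8.38 m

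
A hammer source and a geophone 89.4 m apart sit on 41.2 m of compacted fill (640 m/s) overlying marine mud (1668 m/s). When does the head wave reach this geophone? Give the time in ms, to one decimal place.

t = x/V₂ + 2h·√(V₂²−V₁²)/(V₁V₂).
√(V₂²−V₁²) = √(1668²−640²) = 1540.3 m/s; delay term = 2·41.2·1540.3/(640·1668) = 0.11890 s.
t = 89.4/1668 + 0.11890 = 0.17249 s.

172.5 ms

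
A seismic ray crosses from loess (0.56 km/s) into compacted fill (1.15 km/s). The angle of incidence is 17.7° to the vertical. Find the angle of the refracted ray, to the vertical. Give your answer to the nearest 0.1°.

38.6°

sin θ₁/V₁ = sin θ₂/V₂ ⇒ sin θ₂ = 1.15·sin 17.7°/0.56 = 1.15·0.3040/0.56 = 0.6244.
θ₂ = sin⁻¹(0.6244) = 38.63° (from vertical).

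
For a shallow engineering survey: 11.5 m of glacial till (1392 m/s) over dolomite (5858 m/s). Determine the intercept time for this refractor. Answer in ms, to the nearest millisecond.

16 ms

θ_c = arcsin(V₁/V₂) = arcsin(1392/5858) = 13.75°; cos θ_c = 0.9714.
tᵢ = 2h·cos θ_c / V₁ = 2·11.5·0.9714 / 1392 = 0.01605 s.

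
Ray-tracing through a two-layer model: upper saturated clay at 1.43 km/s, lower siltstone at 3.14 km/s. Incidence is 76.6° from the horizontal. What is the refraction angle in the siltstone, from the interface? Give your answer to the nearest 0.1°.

59.4°

Convert to the normal: θ₁ = 90° − 76.6° = 13.4°.
Snell's law: sin θ₂ = (V₂/V₁)·sin θ₁ = (3.14/1.43)·sin 13.4° = 0.5089.
θ₂ = sin⁻¹(0.5089) = 30.59° (from vertical).
From the interface: 90° − 30.59° = 59.41°.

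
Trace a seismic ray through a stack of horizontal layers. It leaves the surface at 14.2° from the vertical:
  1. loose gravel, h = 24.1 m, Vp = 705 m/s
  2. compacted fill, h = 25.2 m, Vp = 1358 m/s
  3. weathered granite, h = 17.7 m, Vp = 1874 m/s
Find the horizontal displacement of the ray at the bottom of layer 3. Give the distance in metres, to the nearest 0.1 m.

p = sin θ₁/V₁ = sin 14.2°/705 = 3.4795e-04 s/m is conserved through the stack.
Layer 1: θ = 14.20°; offset = 24.1·tan 14.20° = 6.098 m.
Layer 2: sin θ = p·1358 = 0.4725 → θ = 28.20°; offset = 25.2·tan 28.20° = 13.511 m.
Layer 3: sin θ = p·1874 = 0.6521 → θ = 40.70°; offset = 17.7·tan 40.70° = 15.223 m.
Σ offsets = 34.832 m.

34.8 m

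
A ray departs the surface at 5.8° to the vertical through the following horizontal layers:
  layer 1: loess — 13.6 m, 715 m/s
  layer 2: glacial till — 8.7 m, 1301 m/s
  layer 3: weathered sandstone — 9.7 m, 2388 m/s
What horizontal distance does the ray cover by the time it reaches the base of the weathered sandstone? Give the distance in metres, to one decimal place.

6.5 m

Apply Snell's law at each interface; in layer i the horizontal offset is hᵢ·tan θᵢ.
Layer 1: θ = 5.80°; offset = 13.6·tan 5.80° = 1.381 m.
Layer 2: sin θ = 1301·sin 5.8°/715 = 0.1839, θ = 10.60°; offset = 8.7·tan 10.60° = 1.628 m.
Layer 3: sin θ = 2388·sin 5.8°/715 = 0.3375, θ = 19.73°; offset = 9.7·tan 19.73° = 3.478 m.
Total horizontal offset = 6.487 m.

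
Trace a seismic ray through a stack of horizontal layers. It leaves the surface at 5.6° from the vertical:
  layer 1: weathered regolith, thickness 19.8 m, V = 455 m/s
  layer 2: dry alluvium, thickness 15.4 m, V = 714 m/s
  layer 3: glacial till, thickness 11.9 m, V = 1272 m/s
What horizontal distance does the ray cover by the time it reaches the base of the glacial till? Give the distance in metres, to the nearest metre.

Apply Snell's law at each interface; in layer i the horizontal offset is hᵢ·tan θᵢ.
Layer 1: θ = 5.60°; offset = 19.8·tan 5.60° = 1.941 m.
Layer 2: sin θ = 714·sin 5.6°/455 = 0.1531, θ = 8.81°; offset = 15.4·tan 8.81° = 2.386 m.
Layer 3: sin θ = 1272·sin 5.6°/455 = 0.2728, θ = 15.83°; offset = 11.9·tan 15.83° = 3.374 m.
Summing the layer offsets gives 7.702 m.

8 m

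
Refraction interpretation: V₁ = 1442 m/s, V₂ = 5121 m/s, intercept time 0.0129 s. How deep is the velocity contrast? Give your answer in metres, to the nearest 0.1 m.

θ_c = arcsin(1442/5121) = 16.35°; cos θ_c = 0.9595.
tᵢ = 2h cos θ_c/V₁ ⇒ h = tᵢ·V₁/(2 cos θ_c) = 0.0129·1442/(2·0.9595) = 9.69 m.

9.7 m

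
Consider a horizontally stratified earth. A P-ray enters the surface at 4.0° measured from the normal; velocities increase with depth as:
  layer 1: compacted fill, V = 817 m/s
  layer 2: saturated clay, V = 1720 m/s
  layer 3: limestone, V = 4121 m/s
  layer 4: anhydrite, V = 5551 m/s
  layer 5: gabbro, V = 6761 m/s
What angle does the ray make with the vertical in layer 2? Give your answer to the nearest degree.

Ray parameter p = sin 4.0° / 817 = 8.5381e-05 s/m.
sin θ_2 = p·V_2 = 8.5381e-05 × 1720 = 0.1469.
θ_2 = arcsin 0.1469 = 8.44°.

8°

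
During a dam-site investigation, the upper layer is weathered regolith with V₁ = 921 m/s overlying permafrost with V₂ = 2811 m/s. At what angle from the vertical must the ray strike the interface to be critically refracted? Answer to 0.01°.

19.13°

Critical incidence: sin θ_c = V₁/V₂ = 921/2811 = 0.3276.
θ_c = arcsin 0.3276 = 19.13°.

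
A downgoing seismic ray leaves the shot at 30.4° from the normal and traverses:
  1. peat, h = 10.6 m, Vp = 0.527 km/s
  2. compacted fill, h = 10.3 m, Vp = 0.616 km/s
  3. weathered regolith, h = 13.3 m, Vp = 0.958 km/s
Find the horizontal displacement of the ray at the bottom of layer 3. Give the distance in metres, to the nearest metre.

Ray parameter p = sin 30.4° / 0.527 km/s = 9.6022e-01 s/km.
Layer 1: θ = 30.40°; offset = 10.6·tan 30.40° = 6.219 m.
Layer 2: sin θ = p·0.616 = 0.5915 → θ = 36.26°; offset = 10.3·tan 36.26° = 7.556 m.
Layer 3: sin θ = p·0.958 = 0.9199 → θ = 66.91°; offset = 13.3·tan 66.91° = 31.196 m.
Σ offsets = 44.971 m.

45 m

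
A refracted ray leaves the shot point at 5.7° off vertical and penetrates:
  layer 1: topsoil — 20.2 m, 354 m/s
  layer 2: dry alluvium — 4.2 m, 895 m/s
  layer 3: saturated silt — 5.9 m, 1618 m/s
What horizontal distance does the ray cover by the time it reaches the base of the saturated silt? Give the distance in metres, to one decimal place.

6.1 m

p = sin θ₁/V₁ = sin 5.7°/354 = 2.8056e-04 s/m is conserved through the stack.
Layer 1: θ = 5.70°; offset = 20.2·tan 5.70° = 2.016 m.
Layer 2: sin θ = p·895 = 0.2511 → θ = 14.54°; offset = 4.2·tan 14.54° = 1.090 m.
Layer 3: sin θ = p·1618 = 0.4540 → θ = 27.00°; offset = 5.9·tan 27.00° = 3.006 m.
Summing the layer offsets gives 6.112 m.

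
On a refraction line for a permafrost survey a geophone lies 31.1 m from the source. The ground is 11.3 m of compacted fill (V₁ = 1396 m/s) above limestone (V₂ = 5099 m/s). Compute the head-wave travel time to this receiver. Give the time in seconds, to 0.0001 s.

t = x/V₂ + 2h·√(V₂²−V₁²)/(V₁V₂).
√(V₂²−V₁²) = √(5099²−1396²) = 4904.2 m/s; delay term = 2·11.3·4904.2/(1396·5099) = 0.01557 s.
t = 31.1/5099 + 0.01557 = 0.02167 s.

0.0217 s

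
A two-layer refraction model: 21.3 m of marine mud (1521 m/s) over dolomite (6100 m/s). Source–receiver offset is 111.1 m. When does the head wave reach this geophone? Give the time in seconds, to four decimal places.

0.0453 s

θ_c = arcsin(V₁/V₂) = arcsin(1521/6100) = 14.44°, cos θ_c = 0.9684.
Intercept time tᵢ = 2h cos θ_c / V₁ = 2·21.3·0.9684/1521 = 0.02712 s.
t = x/V₂ + tᵢ = 111.1/6100 + 0.02712 = 0.04534 s.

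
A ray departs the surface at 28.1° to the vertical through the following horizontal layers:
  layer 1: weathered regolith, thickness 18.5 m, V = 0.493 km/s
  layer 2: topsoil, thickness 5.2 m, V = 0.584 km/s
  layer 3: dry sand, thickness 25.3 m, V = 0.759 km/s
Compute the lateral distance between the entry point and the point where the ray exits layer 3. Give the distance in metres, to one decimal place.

p = sin θ₁/V₁ = sin 28.1°/0.493 = 9.5540e-01 s/km is conserved through the stack.
Layer 1: θ = 28.10°; offset = 18.5·tan 28.10° = 9.878 m.
Layer 2: sin θ = p·0.584 = 0.5580 → θ = 33.91°; offset = 5.2·tan 33.91° = 3.496 m.
Layer 3: sin θ = p·0.759 = 0.7251 → θ = 46.48°; offset = 25.3·tan 46.48° = 26.643 m.
Total horizontal offset = 40.017 m.

40.0 m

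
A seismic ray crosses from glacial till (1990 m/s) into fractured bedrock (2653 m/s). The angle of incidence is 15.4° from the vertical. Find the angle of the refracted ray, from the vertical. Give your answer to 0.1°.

20.7°

Snell's law: sin θ₂ = (V₂/V₁)·sin θ₁ = (2653/1990)·sin 15.4° = 0.3540.
θ₂ = sin⁻¹(0.3540) = 20.73° (from vertical).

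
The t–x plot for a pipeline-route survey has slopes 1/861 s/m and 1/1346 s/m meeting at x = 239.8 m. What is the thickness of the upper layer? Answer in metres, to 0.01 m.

h = (x_cross/2)·√((V₂−V₁)/(V₂+V₁)).
(V₂−V₁)/(V₂+V₁) = (1346−861)/(1346+861) = 0.2198; √ = 0.4688.
h = (239.8/2)·0.4688 = 56.21 m.

56.21 m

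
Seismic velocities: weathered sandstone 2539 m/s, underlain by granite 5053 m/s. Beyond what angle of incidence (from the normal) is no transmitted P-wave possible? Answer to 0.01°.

30.16°

Critical incidence: sin θ_c = V₁/V₂ = 2539/5053 = 0.5025.
θ_c = arcsin 0.5025 = 30.16°.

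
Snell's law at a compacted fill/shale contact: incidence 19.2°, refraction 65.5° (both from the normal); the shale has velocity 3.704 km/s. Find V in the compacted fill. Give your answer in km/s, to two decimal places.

1.34 km/s

Snell's law: sin 19.2°/V₁ = sin 65.5°/V₂.
V₁ = V₂·sin 19.2°/sin 65.5° = 3.704 × 0.3614 = 1.34 km/s.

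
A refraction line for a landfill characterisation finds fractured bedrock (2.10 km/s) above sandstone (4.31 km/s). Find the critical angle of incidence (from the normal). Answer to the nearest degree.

Critical incidence: sin θ_c = V₁/V₂ = 2.10/4.31 = 0.4872.
θ_c = arcsin 0.4872 = 29.16°.

29°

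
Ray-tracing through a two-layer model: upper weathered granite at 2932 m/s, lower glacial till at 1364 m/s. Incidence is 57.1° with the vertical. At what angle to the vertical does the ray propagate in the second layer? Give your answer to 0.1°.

sin θ₁/V₁ = sin θ₂/V₂ ⇒ sin θ₂ = 1364·sin 57.1°/2932 = 1364·0.8396/2932 = 0.3906.
θ₂ = sin⁻¹(0.3906) = 22.99° (from vertical).

23.0°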